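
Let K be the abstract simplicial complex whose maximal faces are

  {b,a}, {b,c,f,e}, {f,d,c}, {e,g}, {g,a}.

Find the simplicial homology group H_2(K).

Order the vertices as a < b < c < d < e < f < g. Listing each simplex with vertices in this order, K has dimension 3 with simplices:

  0-simplices (7): a, b, c, d, e, f, g
  1-simplices (11): ab, ag, bc, be, bf, cd, ce, cf, df, ef, eg
  2-simplices (5): bce, bcf, bef, cdf, cef
  3-simplices (1): bcef

Hence C_0 ≅ Z^7, C_1 ≅ Z^11, C_2 ≅ Z^5, C_3 ≅ Z^1.

The boundary map ∂_1: C_1 → C_0 is given by ∂[p,q] = [q] − [p].
As a 7×11 matrix over Z this has rank 6, with invariant factors (1,1,1,1,1,1).

The boundary map ∂_2: C_2 → C_1 acts by ∂[p,q,r] = [q,r] − [p,r] + [p,q]. For instance
  ∂bef = ef − bf + be,
  ∂bcf = cf − bf + bc.
As a 11×5 matrix over Z this has rank 4, with invariant factors (1,1,1,1).

The boundary map ∂_3: C_3 → C_2 sends each 3-simplex σ to the alternating sum Σ_i (−1)^i (σ with its i-th vertex removed). For instance
  ∂bcef = cef − bef + bcf − bce.
The resulting 5×1 matrix has rank 1, and its Smith normal form has invariant factors (1).

Computing H_k = (kernel of ∂_k) / (image of ∂_{k+1}):

  H_2: rank ker ∂_2 − rank ∂_3 = (5 − 4) − 1 = 0, and the invariant factors of ∂_3 are all 1, so H_2 = 0.

H_2 ≅ 0.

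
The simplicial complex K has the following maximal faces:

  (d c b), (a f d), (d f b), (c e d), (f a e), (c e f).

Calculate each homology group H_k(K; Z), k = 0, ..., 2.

We work with the vertex ordering a < b < c < d < e < f. The simplices of K, each written with vertices in increasing order, are:

  0-simplices (6): a, b, c, d, e, f
  1-simplices (12): ad, ae, af, bc, bd, bf, cd, ce, cf, de, df, ef
  2-simplices (6): adf, aef, bcd, bdf, cde, cef

Hence C_0 ≅ Z^6, C_1 ≅ Z^12, C_2 ≅ Z^6.

Boundary ∂_1: C_1 → C_0 is given by ∂[p,q] = [q] − [p].
The 6×12 boundary matrix has rank 5 and Smith normal form diag(1,1,1,1,1).

Boundary ∂_2: C_2 → C_1 acts by ∂[p,q,r] = [q,r] − [p,r] + [p,q]. For instance
  ∂adf = df − af + ad,
  ∂cde = de − ce + cd.
The 12×6 boundary matrix has rank 6 and Smith normal form diag(1,1,1,1,1,1).

Now H_k = ker ∂_k / im ∂_{k+1}, so:

  H_0: rank C_0 − rank ∂_1 = 6 − 5 = 1, and the invariant factors of ∂_1 are all 1, so H_0 = Z.
  H_1: rank ker ∂_1 − rank ∂_2 = (12 − 5) − 6 = 1, and the invariant factors of ∂_2 are all 1, so H_1 = Z.
  H_2: rank ker ∂_2 − rank ∂_3 = (6 − 6) − 0 = 0, and there is no ∂_3, so H_2 = 0.

As a check, the Euler characteristic is 6 − 12 + 6 = 0, which agrees with 1 − 1 + 0 = 0.

H_0 = Z,  H_1 = Z,  H_2 = 0.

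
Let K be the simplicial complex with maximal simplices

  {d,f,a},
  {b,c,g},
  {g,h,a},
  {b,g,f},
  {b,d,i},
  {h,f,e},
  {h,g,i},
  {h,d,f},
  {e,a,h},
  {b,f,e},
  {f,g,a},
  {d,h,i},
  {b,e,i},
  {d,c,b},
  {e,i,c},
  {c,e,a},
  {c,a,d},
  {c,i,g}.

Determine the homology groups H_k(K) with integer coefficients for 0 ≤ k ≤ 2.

H_0 = Z,  H_1 = Z ⊕ Z/2Z,  H_2 = 0.

We work with the vertex ordering a < b < c < d < e < f < g < h < i. The simplices of K, each written with vertices in increasing order, are:

  0-simplices (9): a, b, c, d, e, f, g, h, i
  1-simplices (27): ac, ad, ae, af, ag, ah, bc, bd, be, bf, bg, bi, cd, ce, cg, ci, df, dh, di, ef, eh, ei, fg, fh, gh, gi, hi
  2-simplices (18): acd, ace, adf, aeh, afg, agh, bcd, bcg, bdi, bef, bei, bfg, cei, cgi, dfh, dhi, efh, ghi

Hence C_0 ≅ Z^9, C_1 ≅ Z^27, C_2 ≅ Z^18.

The boundary map ∂_1: C_1 → C_0 sends each edge [p,q] (with p < q) to q − p.
This gives a 9×27 integer matrix of rank 8; reducing to Smith normal form yields diagonal entries (1,1,1,1,1,1,1,1).

The boundary map ∂_2: C_2 → C_1 acts by ∂[p,q,r] = [q,r] − [p,r] + [p,q]. For instance
  ∂acd = cd − ad + ac,
  ∂bei = ei − bi + be.
The resulting 27×18 matrix has rank 18, and its Smith normal form has invariant factors (1,1,1,1,1,1,1,1,1,1,1,1,1,1,1,1,1,2).

Now H_k = ker ∂_k / im ∂_{k+1}, so:

  H_0: rank C_0 − rank ∂_1 = 9 − 8 = 1, and the invariant factors of ∂_1 are all 1, so H_0 = Z.
  H_1: rank ker ∂_1 − rank ∂_2 = (27 − 8) − 18 = 1, and ∂_2 has invariant factor 2 > 1, so H_1 = Z ⊕ Z/2Z.
  H_2: rank ker ∂_2 − rank ∂_3 = (18 − 18) − 0 = 0, and there is no ∂_3, so H_2 = 0.

(K is a triangulation of the Klein bottle.)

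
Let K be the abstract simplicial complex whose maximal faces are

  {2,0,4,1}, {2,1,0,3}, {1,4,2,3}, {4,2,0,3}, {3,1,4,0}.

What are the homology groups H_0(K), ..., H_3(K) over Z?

H_0 ≅ Z,  H_1 = 0,  H_2 = 0,  H_3 ≅ Z.

K has 5 vertices, 10 edges, 10 triangles, 5 3-simplices.
rank ∂_0 = 0, rank ∂_1 = 4 ⇒ b_0 = 5 − 0 − 4 = 1; all invariant factors of ∂_1 are 1 so no torsion. So H_0 ≅ Z.
rank ∂_1 = 4, rank ∂_2 = 6 ⇒ b_1 = 10 − 4 − 6 = 0; all invariant factors of ∂_2 are 1 so no torsion. So H_1 ≅ 0.
rank ∂_2 = 6, rank ∂_3 = 4 ⇒ b_2 = 10 − 6 − 4 = 0; all invariant factors of ∂_3 are 1 so no torsion. So H_2 ≅ 0.
rank ∂_3 = 4, rank ∂_4 = 0 ⇒ b_3 = 5 − 4 − 0 = 1. So H_3 ≅ Z.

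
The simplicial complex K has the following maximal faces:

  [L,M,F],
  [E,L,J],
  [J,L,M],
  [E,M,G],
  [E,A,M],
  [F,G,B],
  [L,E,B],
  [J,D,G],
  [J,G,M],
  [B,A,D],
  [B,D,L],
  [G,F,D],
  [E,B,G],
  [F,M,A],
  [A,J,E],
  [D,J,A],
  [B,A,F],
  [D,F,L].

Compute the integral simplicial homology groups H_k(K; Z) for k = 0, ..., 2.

Fix the vertex order A < B < D < E < F < G < J < L < M and write every simplex with vertices in increasing order. Then dim K = 2 and the simplices of K are:

  0-simplices (9): A, B, D, E, F, G, J, L, M
  1-simplices (27): AB, AD, AE, AF, AJ, AM, BD, BE, BF, BG, BL, DF, DG, DJ, DL, EG, EJ, EL, EM, FG, FL, FM, GJ, GM, JL, JM, LM
  2-simplices (18): ABD, ABF, ADJ, AEJ, AEM, AFM, BDL, BEG, BEL, BFG, DFG, DFL, DGJ, EGM, EJL, FLM, GJM, JLM

giving chain groups C_0 ≅ Z^9, C_1 ≅ Z^27, C_2 ≅ Z^18.

Boundary ∂_1: C_1 → C_0 maps an edge to its endpoints' difference, ∂[p,q] = q − p. For instance
  ∂BL = L − B.
This gives a 9×27 integer matrix of rank 8; reducing to Smith normal form yields diagonal entries (1,1,1,1,1,1,1,1).

∂_2: C_2 → C_1 maps a triangle to the signed sum of its edges. For instance
  ∂BFG = FG − BG + BF,
  ∂EJL = JL − EL + EJ.
As a 27×18 matrix over Z this has rank 18, with invariant factors (1,1,1,1,1,1,1,1,1,1,1,1,1,1,1,1,1,2).

From H_k ≅ ker(∂_k) / im(∂_{k+1}) we obtain:

  H_0: rank C_0 − rank ∂_1 = 9 − 8 = 1, and the invariant factors of ∂_1 are all 1, so H_0 = Z.
  H_1: rank ker ∂_1 − rank ∂_2 = (27 − 8) − 18 = 1, and ∂_2 has invariant factor 2 > 1, so H_1 = Z ⊕ Z/2.
  H_2: rank ker ∂_2 − rank ∂_3 = (18 − 18) − 0 = 0, and there is no ∂_3, so H_2 = 0.

As a check, the Euler characteristic is 9 − 27 + 18 = 0, which agrees with 1 − 1 + 0 = 0.

H_0 = Z,  H_1 = Z ⊕ Z/2,  H_2 = 0.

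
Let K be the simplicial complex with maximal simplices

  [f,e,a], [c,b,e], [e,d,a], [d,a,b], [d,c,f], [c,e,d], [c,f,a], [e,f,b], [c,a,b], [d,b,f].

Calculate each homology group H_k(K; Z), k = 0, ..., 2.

Fix the vertex order a < b < c < d < e < f and write every simplex with vertices in increasing order. Then dim K = 2 and the simplices of K are:

  0-simplices (6): a, b, c, d, e, f
  1-simplices (15): ab, ac, ad, ae, af, bc, bd, be, bf, cd, ce, cf, de, df, ef
  2-simplices (10): abc, abd, acf, ade, aef, bce, bdf, bef, cde, cdf

Hence C_0 ≅ Z^6, C_1 ≅ Z^15, C_2 ≅ Z^10.

∂_1: C_1 → C_0 sends each edge [p,q] (with p < q) to q − p. For instance
  ∂ab = b − a.
This gives a 6×15 integer matrix of rank 5; reducing to Smith normal form yields diagonal entries (1,1,1,1,1).

∂_2: C_2 → C_1 sends each 2-simplex [p,q,r] to [q,r] − [p,r] + [p,q]. For instance
  ∂cde = de − ce + cd,
  ∂bce = ce − be + bc.
The 15×10 boundary matrix has rank 10 and Smith normal form diag(1,1,1,1,1,1,1,1,1,2).

Now H_k = ker ∂_k / im ∂_{k+1}, so:

  H_0: rank C_0 − rank ∂_1 = 6 − 5 = 1, and the invariant factors of ∂_1 are all 1, so H_0 = Z.
  H_1: rank ker ∂_1 − rank ∂_2 = (15 − 5) − 10 = 0, and ∂_2 has invariant factor 2 > 1, so H_1 = Z/2.
  H_2: rank ker ∂_2 − rank ∂_3 = (10 − 10) − 0 = 0, and there is no ∂_3, so H_2 = 0.

(K is a triangulation of the real projective plane RP^2.)

H_0 ≅ Z,  H_1 ≅ Z/2,  H_2 = 0.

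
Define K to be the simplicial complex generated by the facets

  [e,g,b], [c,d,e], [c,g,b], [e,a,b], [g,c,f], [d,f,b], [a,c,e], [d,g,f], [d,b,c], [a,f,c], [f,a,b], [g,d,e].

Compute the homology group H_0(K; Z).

H_0 = Z.

We work with the vertex ordering a < b < c < d < e < f < g. The simplices of K, each written with vertices in increasing order, are:

  0-simplices (7): a, b, c, d, e, f, g
  1-simplices (18): ab, ac, ae, af, bc, bd, be, bf, bg, cd, ce, cf, cg, de, df, dg, eg, fg
  2-simplices (12): abe, abf, ace, acf, bcd, bcg, bdf, beg, cde, cfg, deg, dfg

Hence C_0 ≅ Z^7, C_1 ≅ Z^18, C_2 ≅ Z^12.

Boundary ∂_1: C_1 → C_0 sends each edge [p,q] (with p < q) to q − p. For instance
  ∂bf = f − b.
As a 7×18 matrix over Z this has rank 6, with invariant factors (1,1,1,1,1,1).

∂_2: C_2 → C_1 sends each 2-simplex [p,q,r] to [q,r] − [p,r] + [p,q]. For instance
  ∂dfg = fg − dg + df,
  ∂acf = cf − af + ac.
The 18×12 boundary matrix has rank 12 and Smith normal form diag(1,1,1,1,1,1,1,1,1,1,1,2).

Computing H_k = (kernel of ∂_k) / (image of ∂_{k+1}):

  H_0: rank C_0 − rank ∂_1 = 7 − 6 = 1, and the invariant factors of ∂_1 are all 1, so H_0 = Z.

(K is a triangulation of the real projective plane RP^2.)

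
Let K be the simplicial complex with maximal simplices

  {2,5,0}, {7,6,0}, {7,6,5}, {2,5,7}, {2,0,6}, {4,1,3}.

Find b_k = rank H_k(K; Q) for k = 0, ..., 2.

K has 8 vertices, 13 edges, 6 triangles.
rank ∂_0 = 0, rank ∂_1 = 6 ⇒ b_0 = 8 − 0 − 6 = 2; all invariant factors of ∂_1 are 1 so no torsion. So H_0 = Z^2.
rank ∂_1 = 6, rank ∂_2 = 6 ⇒ b_1 = 13 − 6 − 6 = 1; all invariant factors of ∂_2 are 1 so no torsion. So H_1 = Z.
rank ∂_2 = 6, rank ∂_3 = 0 ⇒ b_2 = 6 − 6 − 0 = 0. So H_2 = 0.

b_0 = 2, b_1 = 1, b_2 = 0.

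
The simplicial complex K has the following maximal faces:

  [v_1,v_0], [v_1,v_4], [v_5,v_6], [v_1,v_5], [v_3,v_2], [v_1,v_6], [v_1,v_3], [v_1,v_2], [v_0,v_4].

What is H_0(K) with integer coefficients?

We work with the vertex ordering v_0 < v_1 < v_2 < v_3 < v_4 < v_5 < v_6. The simplices of K, each written with vertices in increasing order, are:

  0-simplices (7): [v_0], [v_1], [v_2], [v_3], [v_4], [v_5], [v_6]
  1-simplices (9): [v_0,v_1], [v_0,v_4], [v_1,v_2], [v_1,v_3], [v_1,v_4], [v_1,v_5], [v_1,v_6], [v_2,v_3], [v_5,v_6]

Hence C_0 ≅ Z^7, C_1 ≅ Z^9.

Boundary ∂_1: C_1 → C_0 maps an edge to its endpoints' difference, ∂[p,q] = q − p.
As a 7×9 matrix over Z this has rank 6, with invariant factors (1,1,1,1,1,1).

Reading off H_k = ker ∂_k / im ∂_{k+1}:

  H_0: rank C_0 − rank ∂_1 = 7 − 6 = 1, and the invariant factors of ∂_1 are all 1, so H_0 = Z.

H_0 = Z.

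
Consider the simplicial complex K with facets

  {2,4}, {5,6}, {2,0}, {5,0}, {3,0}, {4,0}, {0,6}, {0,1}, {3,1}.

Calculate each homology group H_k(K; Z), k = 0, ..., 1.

H_0 ≅ Z,  H_1 ≅ Z^3.

Take the total order 0 < 1 < 2 < 3 < 4 < 5 < 6 on the vertex set. Then K (dimension 1) consists of the simplices:

  0-simplices (7): [0], [1], [2], [3], [4], [5], [6]
  1-simplices (9): [0,1], [0,2], [0,3], [0,4], [0,5], [0,6], [1,3], [2,4], [5,6]

Hence C_0 ≅ Z^7, C_1 ≅ Z^9.

The boundary map ∂_1: C_1 → C_0 sends each edge [p,q] (with p < q) to q − p. For instance
  ∂[0,2] = [2] − [0].
The 7×9 boundary matrix has rank 6 and Smith normal form diag(1,1,1,1,1,1).

Now H_k = ker ∂_k / im ∂_{k+1}, so:

  H_0: rank C_0 − rank ∂_1 = 7 − 6 = 1, and the invariant factors of ∂_1 are all 1, so H_0 = Z.
  H_1: rank ker ∂_1 − rank ∂_2 = (9 − 6) − 0 = 3, and there is no ∂_2, so H_1 = Z^3.

As a check, the Euler characteristic is 7 − 9 = -2, which agrees with 1 − 3 = -2.
(K is a triangulation of a wedge of 3 circles.)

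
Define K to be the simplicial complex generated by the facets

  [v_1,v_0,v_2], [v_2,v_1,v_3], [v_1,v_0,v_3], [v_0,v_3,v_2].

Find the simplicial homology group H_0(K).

H_0 ≅ Z.

We work with the vertex ordering v_0 < v_1 < v_2 < v_3. The simplices of K, each written with vertices in increasing order, are:

  0-simplices (4): [v_0], [v_1], [v_2], [v_3]
  1-simplices (6): [v_0,v_1], [v_0,v_2], [v_0,v_3], [v_1,v_2], [v_1,v_3], [v_2,v_3]
  2-simplices (4): [v_0,v_1,v_2], [v_0,v_1,v_3], [v_0,v_2,v_3], [v_1,v_2,v_3]

giving chain groups C_0 ≅ Z^4, C_1 ≅ Z^6, C_2 ≅ Z^4.

The boundary map ∂_1: C_1 → C_0 is given by ∂[p,q] = [q] − [p]. For instance
  ∂[v_1,v_2] = [v_2] − [v_1].
The resulting 4×6 matrix has rank 3, and its Smith normal form has invariant factors (1,1,1).

Boundary ∂_2: C_2 → C_1 maps a triangle to the signed sum of its edges. For instance
  ∂[v_0,v_2,v_3] = [v_2,v_3] − [v_0,v_3] + [v_0,v_2],
  ∂[v_0,v_1,v_3] = [v_1,v_3] − [v_0,v_3] + [v_0,v_1].
The resulting 6×4 matrix has rank 3, and its Smith normal form has invariant factors (1,1,1).

Reading off H_k = ker ∂_k / im ∂_{k+1}:

  H_0: rank C_0 − rank ∂_1 = 4 − 3 = 1, and the invariant factors of ∂_1 are all 1, so H_0 = Z.

(K is a triangulation of the 2-sphere S^2.)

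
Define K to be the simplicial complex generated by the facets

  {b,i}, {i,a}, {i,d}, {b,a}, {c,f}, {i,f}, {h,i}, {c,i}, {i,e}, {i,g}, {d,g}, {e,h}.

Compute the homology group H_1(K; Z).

Fix the vertex order a < b < c < d < e < f < g < h < i and write every simplex with vertices in increasing order. Then dim K = 1 and the simplices of K are:

  0-simplices (9): a, b, c, d, e, f, g, h, i
  1-simplices (12): ab, ai, bi, cf, ci, dg, di, eh, ei, fi, gi, hi

Hence C_0 ≅ Z^9, C_1 ≅ Z^12.

The boundary map ∂_1: C_1 → C_0 maps an edge to its endpoints' difference, ∂[p,q] = q − p. For instance
  ∂eh = h − e.
The resulting 9×12 matrix has rank 8, and its Smith normal form has invariant factors (1,1,1,1,1,1,1,1).

Computing H_k = (kernel of ∂_k) / (image of ∂_{k+1}):

  H_1: rank ker ∂_1 − rank ∂_2 = (12 − 8) − 0 = 4, and there is no ∂_2, so H_1 = Z^4.

H_1 ≅ Z^4.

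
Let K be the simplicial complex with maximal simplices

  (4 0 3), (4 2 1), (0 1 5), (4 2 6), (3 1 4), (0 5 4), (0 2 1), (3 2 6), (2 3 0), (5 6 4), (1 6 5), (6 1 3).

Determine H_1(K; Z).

K has 7 vertices, 18 edges, 12 triangles.
rank ∂_1 = 6, rank ∂_2 = 12 ⇒ b_1 = 18 − 6 − 12 = 0; ∂_2 has invariant factor(s) [2] giving torsion. So H_1 = Z_2.

H_1 ≅ Z_2.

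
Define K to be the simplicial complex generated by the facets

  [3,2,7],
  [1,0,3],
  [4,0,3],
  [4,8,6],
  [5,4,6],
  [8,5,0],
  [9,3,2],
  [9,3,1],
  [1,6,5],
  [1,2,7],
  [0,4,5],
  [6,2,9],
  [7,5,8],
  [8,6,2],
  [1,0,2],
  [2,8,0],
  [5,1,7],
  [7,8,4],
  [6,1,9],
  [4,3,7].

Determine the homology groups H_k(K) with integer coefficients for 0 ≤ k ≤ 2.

We work with the vertex ordering 0 < 1 < 2 < 3 < 4 < 5 < 6 < 7 < 8 < 9. The simplices of K, each written with vertices in increasing order, are:

  0-simplices (10): [0], [1], [2], [3], [4], [5], [6], [7], [8], [9]
  1-simplices (30): (30 of them)
  2-simplices (20): (20 of them)

so the chain groups are C_0 ≅ Z^10, C_1 ≅ Z^30, C_2 ≅ Z^20.

The boundary map ∂_1: C_1 → C_0 maps an edge to its endpoints' difference, ∂[p,q] = q − p.
As a 10×30 matrix over Z this has rank 9, with invariant factors (1,1,1,1,1,1,1,1,1).

∂_2: C_2 → C_1 acts by ∂[p,q,r] = [q,r] − [p,r] + [p,q]. For instance
  ∂[2,6,9] = [6,9] − [2,9] + [2,6],
  ∂[0,5,8] = [5,8] − [0,8] + [0,5].
The resulting 30×20 matrix has rank 20, and its Smith normal form has invariant factors (1,1,1,1,1,1,1,1,1,1,1,1,1,1,1,1,1,1,1,2).

Computing H_k = (kernel of ∂_k) / (image of ∂_{k+1}):

  H_0: rank C_0 − rank ∂_1 = 10 − 9 = 1, and the invariant factors of ∂_1 are all 1, so H_0 ≅ Z.
  H_1: rank ker ∂_1 − rank ∂_2 = (30 − 9) − 20 = 1, and ∂_2 has invariant factor 2 > 1, so H_1 ≅ Z ⊕ Z/2Z.
  H_2: rank ker ∂_2 − rank ∂_3 = (20 − 20) − 0 = 0, and there is no ∂_3, so H_2 ≅ 0.

H_0 ≅ Z,  H_1 ≅ Z ⊕ Z/2Z,  H_2 = 0.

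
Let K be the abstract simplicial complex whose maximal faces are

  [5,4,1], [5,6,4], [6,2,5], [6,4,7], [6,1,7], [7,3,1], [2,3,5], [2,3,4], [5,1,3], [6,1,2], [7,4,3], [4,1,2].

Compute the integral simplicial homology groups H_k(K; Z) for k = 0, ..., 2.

H_0 ≅ Z,  H_1 ≅ Z/2,  H_2 = 0.

Fix the vertex order 1 < 2 < 3 < 4 < 5 < 6 < 7 and write every simplex with vertices in increasing order. Then dim K = 2 and the simplices of K are:

  0-simplices (7): [1], [2], [3], [4], [5], [6], [7]
  1-simplices (18): [1,2], [1,3], [1,4], [1,5], [1,6], [1,7], [2,3], [2,4], [2,5], [2,6], [3,4], [3,5], [3,7], [4,5], [4,6], [4,7], [5,6], [6,7]
  2-simplices (12): [1,2,4], [1,2,6], [1,3,5], [1,3,7], [1,4,5], [1,6,7], [2,3,4], [2,3,5], [2,5,6], [3,4,7], [4,5,6], [4,6,7]

so the chain groups are C_0 ≅ Z^7, C_1 ≅ Z^18, C_2 ≅ Z^12.

∂_1: C_1 → C_0 sends each edge [p,q] (with p < q) to q − p. For instance
  ∂[5,6] = [6] − [5].
The resulting 7×18 matrix has rank 6, and its Smith normal form has invariant factors (1,1,1,1,1,1).

∂_2: C_2 → C_1 maps a triangle to the signed sum of its edges. For instance
  ∂[1,2,6] = [2,6] − [1,6] + [1,2],
  ∂[1,3,7] = [3,7] − [1,7] + [1,3].
The 18×12 boundary matrix has rank 12 and Smith normal form diag(1,1,1,1,1,1,1,1,1,1,1,2).

Reading off H_k = ker ∂_k / im ∂_{k+1}:

  H_0: rank C_0 − rank ∂_1 = 7 − 6 = 1, and the invariant factors of ∂_1 are all 1, so H_0 = Z.
  H_1: rank ker ∂_1 − rank ∂_2 = (18 − 6) − 12 = 0, and ∂_2 has invariant factor 2 > 1, so H_1 = Z/2.
  H_2: rank ker ∂_2 − rank ∂_3 = (12 − 12) − 0 = 0, and there is no ∂_3, so H_2 = 0.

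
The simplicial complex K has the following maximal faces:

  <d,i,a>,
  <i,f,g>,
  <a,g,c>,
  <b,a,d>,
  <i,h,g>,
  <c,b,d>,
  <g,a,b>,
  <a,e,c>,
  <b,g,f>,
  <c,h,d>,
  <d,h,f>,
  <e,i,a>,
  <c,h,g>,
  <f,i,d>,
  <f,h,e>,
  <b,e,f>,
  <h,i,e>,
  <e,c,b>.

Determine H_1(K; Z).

H_1 = Z × Z/2.

Fix the vertex order a < b < c < d < e < f < g < h < i and write every simplex with vertices in increasing order. Then dim K = 2 and the simplices of K are:

  0-simplices (9): a, b, c, d, e, f, g, h, i
  1-simplices (27): ab, ac, ad, ae, ag, ai, bc, bd, be, bf, bg, cd, ce, cg, ch, df, dh, di, ef, eh, ei, fg, fh, fi, gh, gi, hi
  2-simplices (18): abd, abg, ace, acg, adi, aei, bcd, bce, bef, bfg, cdh, cgh, dfh, dfi, efh, ehi, fgi, ghi

Hence C_0 ≅ Z^9, C_1 ≅ Z^27, C_2 ≅ Z^18.

The boundary map ∂_1: C_1 → C_0 sends each edge [p,q] (with p < q) to q − p. For instance
  ∂bd = d − b.
The 9×27 boundary matrix has rank 8 and Smith normal form diag(1,1,1,1,1,1,1,1).

The boundary map ∂_2: C_2 → C_1 sends each 2-simplex [p,q,r] to [q,r] − [p,r] + [p,q]. For instance
  ∂acg = cg − ag + ac,
  ∂adi = di − ai + ad.
The 27×18 boundary matrix has rank 18 and Smith normal form diag(1,1,1,1,1,1,1,1,1,1,1,1,1,1,1,1,1,2).

From H_k ≅ ker(∂_k) / im(∂_{k+1}) we obtain:

  H_1: rank ker ∂_1 − rank ∂_2 = (27 − 8) − 18 = 1, and ∂_2 has invariant factor 2 > 1, so H_1 ≅ Z × Z/2.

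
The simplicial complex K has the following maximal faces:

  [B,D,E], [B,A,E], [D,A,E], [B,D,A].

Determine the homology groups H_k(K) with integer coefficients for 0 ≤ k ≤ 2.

H_0 ≅ Z,  H_1 = 0,  H_2 ≅ Z.

Fix the vertex order A < B < D < E and write every simplex with vertices in increasing order. Then dim K = 2 and the simplices of K are:

  0-simplices (4): A, B, D, E
  1-simplices (6): AB, AD, AE, BD, BE, DE
  2-simplices (4): ABD, ABE, ADE, BDE

giving chain groups C_0 ≅ Z^4, C_1 ≅ Z^6, C_2 ≅ Z^4.

Boundary ∂_1: C_1 → C_0 sends each edge [p,q] (with p < q) to q − p. For instance
  ∂AD = D − A.
The 4×6 boundary matrix has rank 3 and Smith normal form diag(1,1,1).

Boundary ∂_2: C_2 → C_1 acts by ∂[p,q,r] = [q,r] − [p,r] + [p,q]. For instance
  ∂ABD = BD − AD + AB,
  ∂BDE = DE − BE + BD.
As a 6×4 matrix over Z this has rank 3, with invariant factors (1,1,1).

Now H_k = ker ∂_k / im ∂_{k+1}, so:

  H_0: rank C_0 − rank ∂_1 = 4 − 3 = 1, and the invariant factors of ∂_1 are all 1, so H_0 ≅ Z.
  H_1: rank ker ∂_1 − rank ∂_2 = (6 − 3) − 3 = 0, and the invariant factors of ∂_2 are all 1, so H_1 ≅ 0.
  H_2: rank ker ∂_2 − rank ∂_3 = (4 − 3) − 0 = 1, and there is no ∂_3, so H_2 ≅ Z.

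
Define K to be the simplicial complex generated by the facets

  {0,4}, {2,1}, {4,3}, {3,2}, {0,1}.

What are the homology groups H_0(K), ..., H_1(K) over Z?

H_0 ≅ Z,  H_1 ≅ Z.

K has 5 vertices, 5 edges.
rank ∂_0 = 0, rank ∂_1 = 4 ⇒ b_0 = 5 − 0 − 4 = 1; all invariant factors of ∂_1 are 1 so no torsion. So H_0 ≅ Z.
rank ∂_1 = 4, rank ∂_2 = 0 ⇒ b_1 = 5 − 4 − 0 = 1. So H_1 ≅ Z.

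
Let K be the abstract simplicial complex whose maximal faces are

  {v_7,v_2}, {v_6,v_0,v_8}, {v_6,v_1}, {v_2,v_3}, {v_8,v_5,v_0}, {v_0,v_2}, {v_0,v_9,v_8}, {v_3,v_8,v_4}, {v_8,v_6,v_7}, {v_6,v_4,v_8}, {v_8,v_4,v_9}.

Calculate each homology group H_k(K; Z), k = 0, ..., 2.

H_0 = Z,  H_1 = Z^2,  H_2 = 0.

Take the total order v_0 < v_1 < v_2 < v_3 < v_4 < v_5 < v_6 < v_7 < v_8 < v_9 on the vertex set. Then K (dimension 2) consists of the simplices:

  0-simplices (10): [v_0], [v_1], [v_2], [v_3], [v_4], [v_5], [v_6], [v_7], [v_8], [v_9]
  1-simplices (18): (18 of them)
  2-simplices (7): [v_0,v_5,v_8], [v_0,v_6,v_8], [v_0,v_8,v_9], [v_3,v_4,v_8], [v_4,v_6,v_8], [v_4,v_8,v_9], [v_6,v_7,v_8]

so the chain groups are C_0 ≅ Z^10, C_1 ≅ Z^18, C_2 ≅ Z^7.

The boundary map ∂_1: C_1 → C_0 maps an edge to its endpoints' difference, ∂[p,q] = q − p. For instance
  ∂[v_2,v_7] = [v_7] − [v_2].
The 10×18 boundary matrix has rank 9 and Smith normal form diag(1,1,1,1,1,1,1,1,1).

∂_2: C_2 → C_1 acts by ∂[p,q,r] = [q,r] − [p,r] + [p,q]. For instance
  ∂[v_4,v_8,v_9] = [v_8,v_9] − [v_4,v_9] + [v_4,v_8],
  ∂[v_0,v_6,v_8] = [v_6,v_8] − [v_0,v_8] + [v_0,v_6].
The resulting 18×7 matrix has rank 7, and its Smith normal form has invariant factors (1,1,1,1,1,1,1).

Now H_k = ker ∂_k / im ∂_{k+1}, so:

  H_0: rank C_0 − rank ∂_1 = 10 − 9 = 1, and the invariant factors of ∂_1 are all 1, so H_0 ≅ Z.
  H_1: rank ker ∂_1 − rank ∂_2 = (18 − 9) − 7 = 2, and the invariant factors of ∂_2 are all 1, so H_1 ≅ Z^2.
  H_2: rank ker ∂_2 − rank ∂_3 = (7 − 7) − 0 = 0, and there is no ∂_3, so H_2 ≅ 0.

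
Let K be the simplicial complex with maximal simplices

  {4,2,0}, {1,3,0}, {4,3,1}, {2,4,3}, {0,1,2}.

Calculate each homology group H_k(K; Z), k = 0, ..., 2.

Fix the vertex order 0 < 1 < 2 < 3 < 4 and write every simplex with vertices in increasing order. Then dim K = 2 and the simplices of K are:

  0-simplices (5): [0], [1], [2], [3], [4]
  1-simplices (10): [0,1], [0,2], [0,3], [0,4], [1,2], [1,3], [1,4], [2,3], [2,4], [3,4]
  2-simplices (5): [0,1,2], [0,1,3], [0,2,4], [1,3,4], [2,3,4]

so the chain groups are C_0 ≅ Z^5, C_1 ≅ Z^10, C_2 ≅ Z^5.

∂_1: C_1 → C_0 sends each edge [p,q] (with p < q) to q − p. For instance
  ∂[0,2] = [2] − [0].
The 5×10 boundary matrix has rank 4 and Smith normal form diag(1,1,1,1).

∂_2: C_2 → C_1 acts by ∂[p,q,r] = [q,r] − [p,r] + [p,q]. For instance
  ∂[2,3,4] = [3,4] − [2,4] + [2,3],
  ∂[0,1,2] = [1,2] − [0,2] + [0,1].
The 10×5 boundary matrix has rank 5 and Smith normal form diag(1,1,1,1,1).

Computing H_k = (kernel of ∂_k) / (image of ∂_{k+1}):

  H_0: rank C_0 − rank ∂_1 = 5 − 4 = 1, and the invariant factors of ∂_1 are all 1, so H_0 = Z.
  H_1: rank ker ∂_1 − rank ∂_2 = (10 − 4) − 5 = 1, and the invariant factors of ∂_2 are all 1, so H_1 = Z.
  H_2: rank ker ∂_2 − rank ∂_3 = (5 − 5) − 0 = 0, and there is no ∂_3, so H_2 = 0.

H_0 ≅ Z,  H_1 ≅ Z,  H_2 = 0.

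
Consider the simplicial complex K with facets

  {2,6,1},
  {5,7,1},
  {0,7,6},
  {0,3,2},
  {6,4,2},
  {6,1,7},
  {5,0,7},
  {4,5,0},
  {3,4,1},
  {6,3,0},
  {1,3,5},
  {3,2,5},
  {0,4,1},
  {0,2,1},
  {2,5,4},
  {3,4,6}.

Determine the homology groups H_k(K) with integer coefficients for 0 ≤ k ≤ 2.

K has 8 vertices, 24 edges, 16 triangles.
rank ∂_0 = 0, rank ∂_1 = 7 ⇒ b_0 = 8 − 0 − 7 = 1; all invariant factors of ∂_1 are 1 so no torsion. So H_0 ≅ Z.
rank ∂_1 = 7, rank ∂_2 = 15 ⇒ b_1 = 24 − 7 − 15 = 2; all invariant factors of ∂_2 are 1 so no torsion. So H_1 ≅ Z^2.
rank ∂_2 = 15, rank ∂_3 = 0 ⇒ b_2 = 16 − 15 − 0 = 1. So H_2 ≅ Z.

H_0 ≅ Z,  H_1 ≅ Z^2,  H_2 ≅ Z.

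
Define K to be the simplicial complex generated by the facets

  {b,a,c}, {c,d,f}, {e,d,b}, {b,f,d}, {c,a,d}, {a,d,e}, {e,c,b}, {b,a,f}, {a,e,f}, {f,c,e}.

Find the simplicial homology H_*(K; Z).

Order the vertices as a < b < c < d < e < f. Listing each simplex with vertices in this order, K has dimension 2 with simplices:

  0-simplices (6): a, b, c, d, e, f
  1-simplices (15): ab, ac, ad, ae, af, bc, bd, be, bf, cd, ce, cf, de, df, ef
  2-simplices (10): abc, abf, acd, ade, aef, bce, bde, bdf, cdf, cef

giving chain groups C_0 ≅ Z^6, C_1 ≅ Z^15, C_2 ≅ Z^10.

∂_1: C_1 → C_0 maps an edge to its endpoints' difference, ∂[p,q] = q − p. For instance
  ∂cd = d − c.
As a 6×15 matrix over Z this has rank 5, with invariant factors (1,1,1,1,1).

∂_2: C_2 → C_1 maps a triangle to the signed sum of its edges. For instance
  ∂abc = bc − ac + ab,
  ∂bdf = df − bf + bd.
This gives a 15×10 integer matrix of rank 10; reducing to Smith normal form yields diagonal entries (1,1,1,1,1,1,1,1,1,2).

Now H_k = ker ∂_k / im ∂_{k+1}, so:

  H_0: rank C_0 − rank ∂_1 = 6 − 5 = 1, and the invariant factors of ∂_1 are all 1, so H_0 = Z.
  H_1: rank ker ∂_1 − rank ∂_2 = (15 − 5) − 10 = 0, and ∂_2 has invariant factor 2 > 1, so H_1 = Z/2.
  H_2: rank ker ∂_2 − rank ∂_3 = (10 − 10) − 0 = 0, and there is no ∂_3, so H_2 = 0.

As a check, the Euler characteristic is 6 − 15 + 10 = 1, which agrees with 1 − 0 + 0 = 1.

H_0 ≅ Z,  H_1 ≅ Z/2,  H_2 = 0.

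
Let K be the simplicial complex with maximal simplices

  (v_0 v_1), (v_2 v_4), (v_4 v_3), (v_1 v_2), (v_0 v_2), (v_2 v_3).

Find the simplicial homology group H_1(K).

H_1 = Z^2.

Order the vertices as v_0 < v_1 < v_2 < v_3 < v_4. Listing each simplex with vertices in this order, K has dimension 1 with simplices:

  0-simplices (5): [v_0], [v_1], [v_2], [v_3], [v_4]
  1-simplices (6): [v_0,v_1], [v_0,v_2], [v_1,v_2], [v_2,v_3], [v_2,v_4], [v_3,v_4]

so the chain groups are C_0 ≅ Z^5, C_1 ≅ Z^6.

The boundary map ∂_1: C_1 → C_0 is given by ∂[p,q] = [q] − [p]. For instance
  ∂[v_3,v_4] = [v_4] − [v_3].
As a 5×6 matrix over Z this has rank 4, with invariant factors (1,1,1,1).

Computing H_k = (kernel of ∂_k) / (image of ∂_{k+1}):

  H_1: rank ker ∂_1 − rank ∂_2 = (6 − 4) − 0 = 2, and there is no ∂_2, so H_1 ≅ Z^2.

(K is a triangulation of a wedge of 2 circles.)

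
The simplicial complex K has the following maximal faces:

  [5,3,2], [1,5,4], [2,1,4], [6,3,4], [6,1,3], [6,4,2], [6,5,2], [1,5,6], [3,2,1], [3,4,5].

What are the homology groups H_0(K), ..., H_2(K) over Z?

Take the total order 1 < 2 < 3 < 4 < 5 < 6 on the vertex set. Then K (dimension 2) consists of the simplices:

  0-simplices (6): [1], [2], [3], [4], [5], [6]
  1-simplices (15): [1,2], [1,3], [1,4], [1,5], [1,6], [2,3], [2,4], [2,5], [2,6], [3,4], [3,5], [3,6], [4,5], [4,6], [5,6]
  2-simplices (10): [1,2,3], [1,2,4], [1,3,6], [1,4,5], [1,5,6], [2,3,5], [2,4,6], [2,5,6], [3,4,5], [3,4,6]

so the chain groups are C_0 ≅ Z^6, C_1 ≅ Z^15, C_2 ≅ Z^10.

∂_1: C_1 → C_0 sends each edge [p,q] (with p < q) to q − p.
This gives a 6×15 integer matrix of rank 5; reducing to Smith normal form yields diagonal entries (1,1,1,1,1).

Boundary ∂_2: C_2 → C_1 acts by ∂[p,q,r] = [q,r] − [p,r] + [p,q]. For instance
  ∂[3,4,5] = [4,5] − [3,5] + [3,4],
  ∂[2,3,5] = [3,5] − [2,5] + [2,3].
The resulting 15×10 matrix has rank 10, and its Smith normal form has invariant factors (1,1,1,1,1,1,1,1,1,2).

Computing H_k = (kernel of ∂_k) / (image of ∂_{k+1}):

  H_0: rank C_0 − rank ∂_1 = 6 − 5 = 1, and the invariant factors of ∂_1 are all 1, so H_0 ≅ Z.
  H_1: rank ker ∂_1 − rank ∂_2 = (15 − 5) − 10 = 0, and ∂_2 has invariant factor 2 > 1, so H_1 ≅ Z/2.
  H_2: rank ker ∂_2 − rank ∂_3 = (10 − 10) − 0 = 0, and there is no ∂_3, so H_2 ≅ 0.

(K is a triangulation of the real projective plane RP^2.)

H_0 = Z,  H_1 = Z/2,  H_2 = 0.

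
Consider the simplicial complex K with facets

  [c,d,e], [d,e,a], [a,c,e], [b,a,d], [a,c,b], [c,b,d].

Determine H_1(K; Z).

Take the total order a < b < c < d < e on the vertex set. Then K (dimension 2) consists of the simplices:

  0-simplices (5): a, b, c, d, e
  1-simplices (9): ab, ac, ad, ae, bc, bd, cd, ce, de
  2-simplices (6): abc, abd, ace, ade, bcd, cde

Hence C_0 ≅ Z^5, C_1 ≅ Z^9, C_2 ≅ Z^6.

Boundary ∂_1: C_1 → C_0 is given by ∂[p,q] = [q] − [p]. For instance
  ∂bd = d − b.
The resulting 5×9 matrix has rank 4, and its Smith normal form has invariant factors (1,1,1,1).

The boundary map ∂_2: C_2 → C_1 acts by ∂[p,q,r] = [q,r] − [p,r] + [p,q]. For instance
  ∂ace = ce − ae + ac,
  ∂ade = de − ae + ad.
This gives a 9×6 integer matrix of rank 5; reducing to Smith normal form yields diagonal entries (1,1,1,1,1).

Computing H_k = (kernel of ∂_k) / (image of ∂_{k+1}):

  H_1: rank ker ∂_1 − rank ∂_2 = (9 − 4) − 5 = 0, and the invariant factors of ∂_2 are all 1, so H_1 = 0.

H_1 ≅ 0.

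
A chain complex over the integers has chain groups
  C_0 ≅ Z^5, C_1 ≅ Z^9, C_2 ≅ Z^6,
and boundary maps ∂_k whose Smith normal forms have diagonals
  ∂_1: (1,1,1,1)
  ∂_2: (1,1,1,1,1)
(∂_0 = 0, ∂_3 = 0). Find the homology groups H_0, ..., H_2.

H_0 = Z,  H_1 = 0,  H_2 = Z.

H_0: b_0 = 5 − 0 − 4 = 1; torsion from ∂_1 factors > 1: none. So H_0 = Z.
H_1: b_1 = 9 − 4 − 5 = 0; torsion from ∂_2 factors > 1: none. So H_1 = 0.
H_2: b_2 = 6 − 5 − 0 = 1; torsion from ∂_3 factors > 1: none. So H_2 = Z.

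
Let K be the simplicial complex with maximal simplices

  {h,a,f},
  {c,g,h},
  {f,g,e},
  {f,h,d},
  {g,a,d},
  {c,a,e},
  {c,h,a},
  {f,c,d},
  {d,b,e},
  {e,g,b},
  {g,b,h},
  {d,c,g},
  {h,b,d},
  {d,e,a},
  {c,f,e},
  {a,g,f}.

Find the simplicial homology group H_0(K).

We work with the vertex ordering a < b < c < d < e < f < g < h. The simplices of K, each written with vertices in increasing order, are:

  0-simplices (8): a, b, c, d, e, f, g, h
  1-simplices (24): ac, ad, ae, af, ag, ah, bd, be, bg, bh, cd, ce, cf, cg, ch, de, df, dg, dh, ef, eg, fg, fh, gh
  2-simplices (16): ace, ach, ade, adg, afg, afh, bde, bdh, beg, bgh, cdf, cdg, cef, cgh, dfh, efg

giving chain groups C_0 ≅ Z^8, C_1 ≅ Z^24, C_2 ≅ Z^16.

∂_1: C_1 → C_0 maps an edge to its endpoints' difference, ∂[p,q] = q − p. For instance
  ∂ch = h − c.
This gives a 8×24 integer matrix of rank 7; reducing to Smith normal form yields diagonal entries (1,1,1,1,1,1,1).

The boundary map ∂_2: C_2 → C_1 sends each 2-simplex [p,q,r] to [q,r] − [p,r] + [p,q]. For instance
  ∂cgh = gh − ch + cg,
  ∂efg = fg − eg + ef.
The resulting 24×16 matrix has rank 15, and its Smith normal form has invariant factors (1,1,1,1,1,1,1,1,1,1,1,1,1,1,1).

Computing H_k = (kernel of ∂_k) / (image of ∂_{k+1}):

  H_0: rank C_0 − rank ∂_1 = 8 − 7 = 1, and the invariant factors of ∂_1 are all 1, so H_0 ≅ Z.

H_0 ≅ Z.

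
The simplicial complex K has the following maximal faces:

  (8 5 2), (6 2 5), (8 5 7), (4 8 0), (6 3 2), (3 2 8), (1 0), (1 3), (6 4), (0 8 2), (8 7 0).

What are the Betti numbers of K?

b_0 = 1, b_1 = 2, b_2 = 0.

K has 9 vertices, 18 edges, 8 triangles.
rank ∂_0 = 0, rank ∂_1 = 8 ⇒ b_0 = 9 − 0 − 8 = 1; all invariant factors of ∂_1 are 1 so no torsion. So H_0 ≅ Z.
rank ∂_1 = 8, rank ∂_2 = 8 ⇒ b_1 = 18 − 8 − 8 = 2; all invariant factors of ∂_2 are 1 so no torsion. So H_1 ≅ Z^2.
rank ∂_2 = 8, rank ∂_3 = 0 ⇒ b_2 = 8 − 8 − 0 = 0. So H_2 ≅ 0.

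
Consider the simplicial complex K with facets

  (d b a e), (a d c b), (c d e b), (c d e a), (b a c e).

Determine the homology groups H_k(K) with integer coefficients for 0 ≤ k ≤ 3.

H_0 ≅ Z,  H_1 = 0,  H_2 = 0,  H_3 ≅ Z.

Take the total order a < b < c < d < e on the vertex set. Then K (dimension 3) consists of the simplices:

  0-simplices (5): a, b, c, d, e
  1-simplices (10): ab, ac, ad, ae, bc, bd, be, cd, ce, de
  2-simplices (10): abc, abd, abe, acd, ace, ade, bcd, bce, bde, cde
  3-simplices (5): abcd, abce, abde, acde, bcde

so the chain groups are C_0 ≅ Z^5, C_1 ≅ Z^10, C_2 ≅ Z^10, C_3 ≅ Z^5.

Boundary ∂_1: C_1 → C_0 sends each edge [p,q] (with p < q) to q − p.
The resulting 5×10 matrix has rank 4, and its Smith normal form has invariant factors (1,1,1,1).

The boundary map ∂_2: C_2 → C_1 acts by ∂[p,q,r] = [q,r] − [p,r] + [p,q]. For instance
  ∂ade = de − ae + ad,
  ∂bde = de − be + bd.
The 10×10 boundary matrix has rank 6 and Smith normal form diag(1,1,1,1,1,1).

Boundary ∂_3: C_3 → C_2 sends each 3-simplex σ to the alternating sum Σ_i (−1)^i (σ with its i-th vertex removed). For instance
  ∂bcde = cde − bde + bce − bcd,
  ∂abde = bde − ade + abe − abd.
As a 10×5 matrix over Z this has rank 4, with invariant factors (1,1,1,1).

Reading off H_k = ker ∂_k / im ∂_{k+1}:

  H_0: rank C_0 − rank ∂_1 = 5 − 4 = 1, and the invariant factors of ∂_1 are all 1, so H_0 ≅ Z.
  H_1: rank ker ∂_1 − rank ∂_2 = (10 − 4) − 6 = 0, and the invariant factors of ∂_2 are all 1, so H_1 ≅ 0.
  H_2: rank ker ∂_2 − rank ∂_3 = (10 − 6) − 4 = 0, and the invariant factors of ∂_3 are all 1, so H_2 ≅ 0.
  H_3: rank ker ∂_3 − rank ∂_4 = (5 − 4) − 0 = 1, and there is no ∂_4, so H_3 ≅ Z.

As a check, the Euler characteristic is 5 − 10 + 10 − 5 = 0, which agrees with 1 − 0 + 0 − 1 = 0.
(K is a triangulation of the 3-sphere S^3.)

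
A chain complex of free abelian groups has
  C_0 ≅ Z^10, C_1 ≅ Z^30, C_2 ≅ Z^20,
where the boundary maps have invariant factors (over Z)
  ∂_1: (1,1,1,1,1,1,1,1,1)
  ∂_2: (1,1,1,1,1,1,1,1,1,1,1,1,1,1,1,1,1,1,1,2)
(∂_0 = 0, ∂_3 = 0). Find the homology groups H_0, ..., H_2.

H_0 = Z,  H_1 = Z ⊕ Z_2,  H_2 = 0.

H_0: b_0 = 10 − 0 − 9 = 1; torsion from ∂_1 factors > 1: none. So H_0 = Z.
H_1: b_1 = 30 − 9 − 20 = 1; torsion from ∂_2 factors > 1: [2]. So H_1 = Z ⊕ Z_2.
H_2: b_2 = 20 − 20 − 0 = 0; torsion from ∂_3 factors > 1: none. So H_2 = 0.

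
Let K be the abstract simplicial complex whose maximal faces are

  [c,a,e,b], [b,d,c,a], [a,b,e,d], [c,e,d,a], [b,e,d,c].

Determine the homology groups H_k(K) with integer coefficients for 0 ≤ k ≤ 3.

H_0 = Z,  H_1 = 0,  H_2 = 0,  H_3 = Z.

Order the vertices as a < b < c < d < e. Listing each simplex with vertices in this order, K has dimension 3 with simplices:

  0-simplices (5): a, b, c, d, e
  1-simplices (10): ab, ac, ad, ae, bc, bd, be, cd, ce, de
  2-simplices (10): abc, abd, abe, acd, ace, ade, bcd, bce, bde, cde
  3-simplices (5): abcd, abce, abde, acde, bcde

giving chain groups C_0 ≅ Z^5, C_1 ≅ Z^10, C_2 ≅ Z^10, C_3 ≅ Z^5.

The boundary map ∂_1: C_1 → C_0 is given by ∂[p,q] = [q] − [p]. For instance
  ∂bc = c − b.
The 5×10 boundary matrix has rank 4 and Smith normal form diag(1,1,1,1).

The boundary map ∂_2: C_2 → C_1 acts by ∂[p,q,r] = [q,r] − [p,r] + [p,q]. For instance
  ∂abd = bd − ad + ab,
  ∂bde = de − be + bd.
The 10×10 boundary matrix has rank 6 and Smith normal form diag(1,1,1,1,1,1).

Boundary ∂_3: C_3 → C_2 sends each 3-simplex σ to the alternating sum Σ_i (−1)^i (σ with its i-th vertex removed). For instance
  ∂abce = bce − ace + abe − abc,
  ∂abcd = bcd − acd + abd − abc.
The resulting 10×5 matrix has rank 4, and its Smith normal form has invariant factors (1,1,1,1).

Now H_k = ker ∂_k / im ∂_{k+1}, so:

  H_0: rank C_0 − rank ∂_1 = 5 − 4 = 1, and the invariant factors of ∂_1 are all 1, so H_0 = Z.
  H_1: rank ker ∂_1 − rank ∂_2 = (10 − 4) − 6 = 0, and the invariant factors of ∂_2 are all 1, so H_1 = 0.
  H_2: rank ker ∂_2 − rank ∂_3 = (10 − 6) − 4 = 0, and the invariant factors of ∂_3 are all 1, so H_2 = 0.
  H_3: rank ker ∂_3 − rank ∂_4 = (5 − 4) − 0 = 1, and there is no ∂_4, so H_3 = Z.

(K is a triangulation of the 3-sphere S^3.)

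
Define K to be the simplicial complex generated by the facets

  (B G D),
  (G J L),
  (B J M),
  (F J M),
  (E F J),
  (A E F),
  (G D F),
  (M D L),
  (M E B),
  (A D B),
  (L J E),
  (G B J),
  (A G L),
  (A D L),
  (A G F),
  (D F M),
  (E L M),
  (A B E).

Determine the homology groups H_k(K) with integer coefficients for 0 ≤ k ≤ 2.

H_0 ≅ Z,  H_1 ≅ Z ⊕ Z/2,  H_2 = 0.

Take the total order A < B < D < E < F < G < J < L < M on the vertex set. Then K (dimension 2) consists of the simplices:

  0-simplices (9): A, B, D, E, F, G, J, L, M
  1-simplices (27): AB, AD, AE, AF, AG, AL, BD, BE, BG, BJ, BM, DF, DG, DL, DM, EF, EJ, EL, EM, FG, FJ, FM, GJ, GL, JL, JM, LM
  2-simplices (18): ABD, ABE, ADL, AEF, AFG, AGL, BDG, BEM, BGJ, BJM, DFG, DFM, DLM, EFJ, EJL, ELM, FJM, GJL

so the chain groups are C_0 ≅ Z^9, C_1 ≅ Z^27, C_2 ≅ Z^18.

The boundary map ∂_1: C_1 → C_0 sends each edge [p,q] (with p < q) to q − p. For instance
  ∂DG = G − D.
The 9×27 boundary matrix has rank 8 and Smith normal form diag(1,1,1,1,1,1,1,1).

∂_2: C_2 → C_1 sends each 2-simplex [p,q,r] to [q,r] − [p,r] + [p,q]. For instance
  ∂DLM = LM − DM + DL,
  ∂AEF = EF − AF + AE.
This gives a 27×18 integer matrix of rank 18; reducing to Smith normal form yields diagonal entries (1,1,1,1,1,1,1,1,1,1,1,1,1,1,1,1,1,2).

Now H_k = ker ∂_k / im ∂_{k+1}, so:

  H_0: rank C_0 − rank ∂_1 = 9 − 8 = 1, and the invariant factors of ∂_1 are all 1, so H_0 = Z.
  H_1: rank ker ∂_1 − rank ∂_2 = (27 − 8) − 18 = 1, and ∂_2 has invariant factor 2 > 1, so H_1 = Z ⊕ Z/2.
  H_2: rank ker ∂_2 − rank ∂_3 = (18 − 18) − 0 = 0, and there is no ∂_3, so H_2 = 0.

(K is a triangulation of the Klein bottle.)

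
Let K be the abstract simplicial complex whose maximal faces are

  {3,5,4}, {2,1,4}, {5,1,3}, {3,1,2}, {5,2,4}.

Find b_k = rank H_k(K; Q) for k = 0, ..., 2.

K has 5 vertices, 10 edges, 5 triangles.
rank ∂_0 = 0, rank ∂_1 = 4 ⇒ b_0 = 5 − 0 − 4 = 1; all invariant factors of ∂_1 are 1 so no torsion. So H_0 = Z.
rank ∂_1 = 4, rank ∂_2 = 5 ⇒ b_1 = 10 − 4 − 5 = 1; all invariant factors of ∂_2 are 1 so no torsion. So H_1 = Z.
rank ∂_2 = 5, rank ∂_3 = 0 ⇒ b_2 = 5 − 5 − 0 = 0. So H_2 = 0.

b_0 = 1, b_1 = 1, b_2 = 0.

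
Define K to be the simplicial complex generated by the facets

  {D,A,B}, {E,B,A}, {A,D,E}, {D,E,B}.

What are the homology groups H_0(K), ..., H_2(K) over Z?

H_0 ≅ Z,  H_1 = 0,  H_2 ≅ Z.

We work with the vertex ordering A < B < D < E. The simplices of K, each written with vertices in increasing order, are:

  0-simplices (4): A, B, D, E
  1-simplices (6): AB, AD, AE, BD, BE, DE
  2-simplices (4): ABD, ABE, ADE, BDE

Hence C_0 ≅ Z^4, C_1 ≅ Z^6, C_2 ≅ Z^4.

The boundary map ∂_1: C_1 → C_0 maps an edge to its endpoints' difference, ∂[p,q] = q − p.
The 4×6 boundary matrix has rank 3 and Smith normal form diag(1,1,1).

∂_2: C_2 → C_1 acts by ∂[p,q,r] = [q,r] − [p,r] + [p,q]. For instance
  ∂ADE = DE − AE + AD,
  ∂BDE = DE − BE + BD.
The resulting 6×4 matrix has rank 3, and its Smith normal form has invariant factors (1,1,1).

Now H_k = ker ∂_k / im ∂_{k+1}, so:

  H_0: rank C_0 − rank ∂_1 = 4 − 3 = 1, and the invariant factors of ∂_1 are all 1, so H_0 = Z.
  H_1: rank ker ∂_1 − rank ∂_2 = (6 − 3) − 3 = 0, and the invariant factors of ∂_2 are all 1, so H_1 = 0.
  H_2: rank ker ∂_2 − rank ∂_3 = (4 − 3) − 0 = 1, and there is no ∂_3, so H_2 = Z.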